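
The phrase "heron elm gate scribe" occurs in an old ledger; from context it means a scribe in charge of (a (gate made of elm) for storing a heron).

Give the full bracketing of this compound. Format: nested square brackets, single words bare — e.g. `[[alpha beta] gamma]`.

Whole compound: head "scribe", modifier "heron elm gate".
Inside "heron elm gate": head "gate" (specifically "elm gate"), modifier "heron".
Inside "elm gate": head "gate", modifier "elm".
Assembled: [[heron [elm gate]] scribe].

[[heron [elm gate]] scribe]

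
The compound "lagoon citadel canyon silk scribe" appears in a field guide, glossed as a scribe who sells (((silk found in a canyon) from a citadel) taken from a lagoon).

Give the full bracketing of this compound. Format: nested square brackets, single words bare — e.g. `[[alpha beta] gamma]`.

The outermost head in the paraphrase is "scribe", modified by "lagoon citadel canyon silk".
Within "lagoon citadel canyon silk", the head is "silk" (specifically "citadel canyon silk") and the modifier is "lagoon".
Within "citadel canyon silk", the head is "silk" (specifically "canyon silk") and the modifier is "citadel".
Within "canyon silk", the head is "silk" and the modifier is "canyon".
Assembled: [[lagoon [citadel [canyon silk]]] scribe].

[[lagoon [citadel [canyon silk]]] scribe]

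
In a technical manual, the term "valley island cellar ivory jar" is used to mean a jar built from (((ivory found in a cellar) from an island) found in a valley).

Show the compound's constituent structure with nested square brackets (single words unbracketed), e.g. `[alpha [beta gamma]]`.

The outermost head in the paraphrase is "jar", modified by "valley island cellar ivory".
Inside "valley island cellar ivory": head "ivory" (specifically "island cellar ivory"), modifier "valley".
Inside "island cellar ivory": head "ivory" (specifically "cellar ivory"), modifier "island".
Inside "cellar ivory": head "ivory", modifier "cellar".
Putting it together: [[valley [island [cellar ivory]]] jar].

[[valley [island [cellar ivory]]] jar]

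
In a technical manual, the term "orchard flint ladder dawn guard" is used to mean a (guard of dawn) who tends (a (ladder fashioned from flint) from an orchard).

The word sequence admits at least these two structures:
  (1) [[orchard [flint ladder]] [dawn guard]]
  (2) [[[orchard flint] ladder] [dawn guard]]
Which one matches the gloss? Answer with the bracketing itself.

[[orchard [flint ladder]] [dawn guard]]

The paraphrase's head is the "guard" part ("dawn guard"); its modifier is "orchard flint ladder".
That top-level split, carried through the inner groups, gives [[orchard [flint ladder]] [dawn guard]].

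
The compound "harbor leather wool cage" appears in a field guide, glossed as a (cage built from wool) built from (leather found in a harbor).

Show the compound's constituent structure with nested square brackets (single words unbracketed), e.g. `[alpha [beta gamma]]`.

[[harbor leather] [wool cage]]

The outermost head in the paraphrase is "cage" (specifically "wool cage"), modified by "harbor leather".
"harbor leather" → head "leather", modifier "harbor".
"wool cage" → head "cage", modifier "wool".
So the structure is [[harbor leather] [wool cage]].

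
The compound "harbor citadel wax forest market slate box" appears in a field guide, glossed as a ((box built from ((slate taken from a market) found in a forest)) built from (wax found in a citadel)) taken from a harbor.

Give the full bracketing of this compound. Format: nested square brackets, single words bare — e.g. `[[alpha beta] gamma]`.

Whole compound: head "box" (specifically "citadel wax forest market slate box"), modifier "harbor".
Inside "citadel wax forest market slate box": head "box" (specifically "forest market slate box"), modifier "citadel wax".
Inside "citadel wax": head "wax", modifier "citadel".
Inside "forest market slate box": head "box", modifier "forest market slate".
Inside "forest market slate": head "slate" (specifically "market slate"), modifier "forest".
Inside "market slate": head "slate", modifier "market".
Putting it together: [harbor [[citadel wax] [[forest [market slate]] box]]].

[harbor [[citadel wax] [[forest [market slate]] box]]]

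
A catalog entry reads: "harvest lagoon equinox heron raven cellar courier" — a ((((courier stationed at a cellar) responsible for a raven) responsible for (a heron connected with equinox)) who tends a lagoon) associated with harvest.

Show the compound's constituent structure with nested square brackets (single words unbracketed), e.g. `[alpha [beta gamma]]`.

At the top level: head "courier" (specifically "lagoon equinox heron raven cellar courier"); modifier "harvest".
Inside "lagoon equinox heron raven cellar courier": head "courier" (specifically "equinox heron raven cellar courier"), modifier "lagoon".
Inside "equinox heron raven cellar courier": head "courier" (specifically "raven cellar courier"), modifier "equinox heron".
Inside "equinox heron": head "heron", modifier "equinox".
Inside "raven cellar courier": head "courier" (specifically "cellar courier"), modifier "raven".
Inside "cellar courier": head "courier", modifier "cellar".
So the structure is [harvest [lagoon [[equinox heron] [raven [cellar courier]]]]].

[harvest [lagoon [[equinox heron] [raven [cellar courier]]]]]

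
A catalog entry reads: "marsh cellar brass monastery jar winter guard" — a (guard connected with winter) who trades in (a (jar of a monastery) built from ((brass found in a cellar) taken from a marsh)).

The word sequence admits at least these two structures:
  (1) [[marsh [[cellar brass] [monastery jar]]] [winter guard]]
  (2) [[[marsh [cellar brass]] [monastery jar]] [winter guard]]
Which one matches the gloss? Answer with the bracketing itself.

The paraphrase's head is the "guard" part ("winter guard"); its modifier is "marsh cellar brass monastery jar".
That top-level split, carried through the inner groups, gives [[[marsh [cellar brass]] [monastery jar]] [winter guard]].

[[[marsh [cellar brass]] [monastery jar]] [winter guard]]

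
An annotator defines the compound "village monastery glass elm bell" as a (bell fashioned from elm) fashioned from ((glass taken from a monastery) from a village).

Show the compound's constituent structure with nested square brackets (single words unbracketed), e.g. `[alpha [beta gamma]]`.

[[village [monastery glass]] [elm bell]]

At the top level: head "bell" (specifically "elm bell"); modifier "village monastery glass".
Within "village monastery glass", the head is "glass" (specifically "monastery glass") and the modifier is "village".
Within "monastery glass", the head is "glass" and the modifier is "monastery".
Within "elm bell", the head is "bell" and the modifier is "elm".
So the structure is [[village [monastery glass]] [elm bell]].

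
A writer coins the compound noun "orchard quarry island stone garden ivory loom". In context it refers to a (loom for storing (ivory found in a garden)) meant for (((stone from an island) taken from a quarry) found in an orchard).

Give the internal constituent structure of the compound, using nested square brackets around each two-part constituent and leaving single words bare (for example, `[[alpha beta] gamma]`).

[[orchard [quarry [island stone]]] [[garden ivory] loom]]

Overall it is a kind of loom (specifically "garden ivory loom"); the modifier is "orchard quarry island stone".
Within "orchard quarry island stone", the head is "stone" (specifically "quarry island stone") and the modifier is "orchard".
Within "quarry island stone", the head is "stone" (specifically "island stone") and the modifier is "quarry".
Within "island stone", the head is "stone" and the modifier is "island".
Within "garden ivory loom", the head is "loom" and the modifier is "garden ivory".
Within "garden ivory", the head is "ivory" and the modifier is "garden".
So the structure is [[orchard [quarry [island stone]]] [[garden ivory] loom]].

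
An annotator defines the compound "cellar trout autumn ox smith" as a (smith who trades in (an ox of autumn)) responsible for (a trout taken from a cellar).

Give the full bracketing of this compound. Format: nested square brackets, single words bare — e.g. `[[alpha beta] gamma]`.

Whole compound: head "smith" (specifically "autumn ox smith"), modifier "cellar trout".
Inside "cellar trout": head "trout", modifier "cellar".
Inside "autumn ox smith": head "smith", modifier "autumn ox".
Inside "autumn ox": head "ox", modifier "autumn".
Assembled: [[cellar trout] [[autumn ox] smith]].

[[cellar trout] [[autumn ox] smith]]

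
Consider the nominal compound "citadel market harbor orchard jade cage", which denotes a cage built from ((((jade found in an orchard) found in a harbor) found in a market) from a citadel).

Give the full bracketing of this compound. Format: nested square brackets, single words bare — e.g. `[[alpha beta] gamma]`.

Whole compound: head "cage", modifier "citadel market harbor orchard jade".
"citadel market harbor orchard jade" → head "jade" (specifically "market harbor orchard jade"), modifier "citadel".
"market harbor orchard jade" → head "jade" (specifically "harbor orchard jade"), modifier "market".
"harbor orchard jade" → head "jade" (specifically "orchard jade"), modifier "harbor".
"orchard jade" → head "jade", modifier "orchard".
Assembled: [[citadel [market [harbor [orchard jade]]]] cage].

[[citadel [market [harbor [orchard jade]]]] cage]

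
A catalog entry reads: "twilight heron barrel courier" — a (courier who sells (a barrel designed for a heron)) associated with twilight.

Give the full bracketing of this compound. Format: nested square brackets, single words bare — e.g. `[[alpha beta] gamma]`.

[twilight [[heron barrel] courier]]

The outermost head in the paraphrase is "courier" (specifically "heron barrel courier"), modified by "twilight".
Within "heron barrel courier", the head is "courier" and the modifier is "heron barrel".
Within "heron barrel", the head is "barrel" and the modifier is "heron".
So the structure is [twilight [[heron barrel] courier]].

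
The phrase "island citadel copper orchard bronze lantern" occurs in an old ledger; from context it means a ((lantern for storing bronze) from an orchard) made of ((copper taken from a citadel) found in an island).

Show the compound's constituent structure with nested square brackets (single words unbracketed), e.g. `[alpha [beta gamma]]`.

[[island [citadel copper]] [orchard [bronze lantern]]]

The outermost head in the paraphrase is "lantern" (specifically "orchard bronze lantern"), modified by "island citadel copper".
Within "island citadel copper", the head is "copper" (specifically "citadel copper") and the modifier is "island".
Within "citadel copper", the head is "copper" and the modifier is "citadel".
Within "orchard bronze lantern", the head is "lantern" (specifically "bronze lantern") and the modifier is "orchard".
Within "bronze lantern", the head is "lantern" and the modifier is "bronze".
Putting it together: [[island [citadel copper]] [orchard [bronze lantern]]].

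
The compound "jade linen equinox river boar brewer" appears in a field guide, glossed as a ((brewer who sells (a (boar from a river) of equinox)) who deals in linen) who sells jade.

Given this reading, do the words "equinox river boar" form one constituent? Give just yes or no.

The paraphrase groups the words so that "equinox river boar" is one unit: it corresponds to a single parenthesized sub-phrase.
The full structure is [jade [linen [[equinox [river boar]] brewer]]], in which [equinox river boar] is a constituent.

yes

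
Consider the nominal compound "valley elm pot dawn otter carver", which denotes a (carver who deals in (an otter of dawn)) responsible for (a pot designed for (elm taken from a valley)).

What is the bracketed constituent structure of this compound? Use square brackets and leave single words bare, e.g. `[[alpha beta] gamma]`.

At the top level: head "carver" (specifically "dawn otter carver"); modifier "valley elm pot".
"valley elm pot" → head "pot", modifier "valley elm".
"valley elm" → head "elm", modifier "valley".
"dawn otter carver" → head "carver", modifier "dawn otter".
"dawn otter" → head "otter", modifier "dawn".
Putting it together: [[[valley elm] pot] [[dawn otter] carver]].

[[[valley elm] pot] [[dawn otter] carver]]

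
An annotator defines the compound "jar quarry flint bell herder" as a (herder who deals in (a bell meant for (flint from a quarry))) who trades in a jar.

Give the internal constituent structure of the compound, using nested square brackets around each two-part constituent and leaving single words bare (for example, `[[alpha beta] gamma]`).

[jar [[[quarry flint] bell] herder]]

Overall it is a kind of herder (specifically "quarry flint bell herder"); the modifier is "jar".
Within "quarry flint bell herder", the head is "herder" and the modifier is "quarry flint bell".
Within "quarry flint bell", the head is "bell" and the modifier is "quarry flint".
Within "quarry flint", the head is "flint" and the modifier is "quarry".
Putting it together: [jar [[[quarry flint] bell] herder]].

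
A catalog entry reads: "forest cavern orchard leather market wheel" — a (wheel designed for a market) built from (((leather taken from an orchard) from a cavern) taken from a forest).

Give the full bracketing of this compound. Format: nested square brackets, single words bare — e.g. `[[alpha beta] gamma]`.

Overall it is a kind of wheel (specifically "market wheel"); the modifier is "forest cavern orchard leather".
Within "forest cavern orchard leather", the head is "leather" (specifically "cavern orchard leather") and the modifier is "forest".
Within "cavern orchard leather", the head is "leather" (specifically "orchard leather") and the modifier is "cavern".
Within "orchard leather", the head is "leather" and the modifier is "orchard".
Within "market wheel", the head is "wheel" and the modifier is "market".
Putting it together: [[forest [cavern [orchard leather]]] [market wheel]].

[[forest [cavern [orchard leather]]] [market wheel]]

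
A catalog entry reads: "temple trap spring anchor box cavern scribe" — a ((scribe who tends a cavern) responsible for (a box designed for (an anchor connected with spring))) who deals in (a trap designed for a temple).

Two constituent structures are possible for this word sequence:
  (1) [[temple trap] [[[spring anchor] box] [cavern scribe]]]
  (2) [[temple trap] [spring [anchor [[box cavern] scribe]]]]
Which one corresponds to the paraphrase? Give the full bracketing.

The paraphrase's head is the "scribe" part ("spring anchor box cavern scribe"); its modifier is "temple trap".
That top-level split, carried through the inner groups, gives [[temple trap] [[[spring anchor] box] [cavern scribe]]].

[[temple trap] [[[spring anchor] box] [cavern scribe]]]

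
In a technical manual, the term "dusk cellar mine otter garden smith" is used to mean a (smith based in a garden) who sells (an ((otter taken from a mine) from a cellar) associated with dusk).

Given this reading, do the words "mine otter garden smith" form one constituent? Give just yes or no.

The top-level split is [dusk cellar mine otter] [garden smith]; the full structure is [[dusk [cellar [mine otter]]] [garden smith]].
"mine otter garden smith" straddles a constituent boundary, so it is not a single unit.

no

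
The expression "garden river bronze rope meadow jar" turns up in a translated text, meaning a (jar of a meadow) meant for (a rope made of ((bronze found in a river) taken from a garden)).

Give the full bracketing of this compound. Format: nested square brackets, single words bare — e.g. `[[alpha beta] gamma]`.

Whole compound: head "jar" (specifically "meadow jar"), modifier "garden river bronze rope".
Within "garden river bronze rope", the head is "rope" and the modifier is "garden river bronze".
Within "garden river bronze", the head is "bronze" (specifically "river bronze") and the modifier is "garden".
Within "river bronze", the head is "bronze" and the modifier is "river".
Within "meadow jar", the head is "jar" and the modifier is "meadow".
So the structure is [[[garden [river bronze]] rope] [meadow jar]].

[[[garden [river bronze]] rope] [meadow jar]]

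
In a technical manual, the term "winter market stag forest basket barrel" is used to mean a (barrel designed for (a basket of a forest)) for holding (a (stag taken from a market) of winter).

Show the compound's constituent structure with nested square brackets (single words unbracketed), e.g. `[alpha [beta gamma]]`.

[[winter [market stag]] [[forest basket] barrel]]

The outermost head in the paraphrase is "barrel" (specifically "forest basket barrel"), modified by "winter market stag".
"winter market stag" → head "stag" (specifically "market stag"), modifier "winter".
"market stag" → head "stag", modifier "market".
"forest basket barrel" → head "barrel", modifier "forest basket".
"forest basket" → head "basket", modifier "forest".
Putting it together: [[winter [market stag]] [[forest basket] barrel]].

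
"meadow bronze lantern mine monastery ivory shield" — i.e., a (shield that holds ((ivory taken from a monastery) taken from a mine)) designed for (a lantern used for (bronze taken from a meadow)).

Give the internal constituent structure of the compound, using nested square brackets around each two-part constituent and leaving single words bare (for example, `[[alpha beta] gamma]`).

At the top level: head "shield" (specifically "mine monastery ivory shield"); modifier "meadow bronze lantern".
Inside "meadow bronze lantern": head "lantern", modifier "meadow bronze".
Inside "meadow bronze": head "bronze", modifier "meadow".
Inside "mine monastery ivory shield": head "shield", modifier "mine monastery ivory".
Inside "mine monastery ivory": head "ivory" (specifically "monastery ivory"), modifier "mine".
Inside "monastery ivory": head "ivory", modifier "monastery".
Assembled: [[[meadow bronze] lantern] [[mine [monastery ivory]] shield]].

[[[meadow bronze] lantern] [[mine [monastery ivory]] shield]]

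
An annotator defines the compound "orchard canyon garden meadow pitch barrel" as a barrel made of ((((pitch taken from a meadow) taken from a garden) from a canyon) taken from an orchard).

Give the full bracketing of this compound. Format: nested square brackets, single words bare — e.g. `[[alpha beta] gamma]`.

[[orchard [canyon [garden [meadow pitch]]]] barrel]

The outermost head in the paraphrase is "barrel", modified by "orchard canyon garden meadow pitch".
Inside "orchard canyon garden meadow pitch": head "pitch" (specifically "canyon garden meadow pitch"), modifier "orchard".
Inside "canyon garden meadow pitch": head "pitch" (specifically "garden meadow pitch"), modifier "canyon".
Inside "garden meadow pitch": head "pitch" (specifically "meadow pitch"), modifier "garden".
Inside "meadow pitch": head "pitch", modifier "meadow".
So the structure is [[orchard [canyon [garden [meadow pitch]]]] barrel].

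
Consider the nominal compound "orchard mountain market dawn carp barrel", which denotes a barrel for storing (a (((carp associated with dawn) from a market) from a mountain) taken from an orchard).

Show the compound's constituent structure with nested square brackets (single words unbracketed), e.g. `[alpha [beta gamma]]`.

At the top level: head "barrel"; modifier "orchard mountain market dawn carp".
"orchard mountain market dawn carp" → head "carp" (specifically "mountain market dawn carp"), modifier "orchard".
"mountain market dawn carp" → head "carp" (specifically "market dawn carp"), modifier "mountain".
"market dawn carp" → head "carp" (specifically "dawn carp"), modifier "market".
"dawn carp" → head "carp", modifier "dawn".
So the structure is [[orchard [mountain [market [dawn carp]]]] barrel].

[[orchard [mountain [market [dawn carp]]]] barrel]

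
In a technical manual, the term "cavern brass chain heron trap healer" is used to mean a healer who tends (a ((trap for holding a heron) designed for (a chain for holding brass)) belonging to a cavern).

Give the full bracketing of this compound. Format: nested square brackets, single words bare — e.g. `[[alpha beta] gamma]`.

[[cavern [[brass chain] [heron trap]]] healer]

Overall it is a kind of healer; the modifier is "cavern brass chain heron trap".
Inside "cavern brass chain heron trap": head "trap" (specifically "brass chain heron trap"), modifier "cavern".
Inside "brass chain heron trap": head "trap" (specifically "heron trap"), modifier "brass chain".
Inside "brass chain": head "chain", modifier "brass".
Inside "heron trap": head "trap", modifier "heron".
Putting it together: [[cavern [[brass chain] [heron trap]]] healer].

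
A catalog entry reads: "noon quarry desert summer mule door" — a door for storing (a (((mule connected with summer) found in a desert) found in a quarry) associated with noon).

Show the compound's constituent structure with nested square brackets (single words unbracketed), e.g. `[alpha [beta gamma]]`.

Overall it is a kind of door; the modifier is "noon quarry desert summer mule".
"noon quarry desert summer mule" → head "mule" (specifically "quarry desert summer mule"), modifier "noon".
"quarry desert summer mule" → head "mule" (specifically "desert summer mule"), modifier "quarry".
"desert summer mule" → head "mule" (specifically "summer mule"), modifier "desert".
"summer mule" → head "mule", modifier "summer".
So the structure is [[noon [quarry [desert [summer mule]]]] door].

[[noon [quarry [desert [summer mule]]]] door]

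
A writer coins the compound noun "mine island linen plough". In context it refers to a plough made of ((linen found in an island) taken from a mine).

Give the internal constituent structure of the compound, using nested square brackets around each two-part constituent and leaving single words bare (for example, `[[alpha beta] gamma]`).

Whole compound: head "plough", modifier "mine island linen".
"mine island linen" → head "linen" (specifically "island linen"), modifier "mine".
"island linen" → head "linen", modifier "island".
Putting it together: [[mine [island linen]] plough].

[[mine [island linen]] plough]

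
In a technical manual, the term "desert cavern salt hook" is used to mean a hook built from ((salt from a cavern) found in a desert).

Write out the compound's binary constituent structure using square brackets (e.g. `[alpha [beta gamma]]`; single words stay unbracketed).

[[desert [cavern salt]] hook]

The outermost head in the paraphrase is "hook", modified by "desert cavern salt".
"desert cavern salt" → head "salt" (specifically "cavern salt"), modifier "desert".
"cavern salt" → head "salt", modifier "cavern".
So the structure is [[desert [cavern salt]] hook].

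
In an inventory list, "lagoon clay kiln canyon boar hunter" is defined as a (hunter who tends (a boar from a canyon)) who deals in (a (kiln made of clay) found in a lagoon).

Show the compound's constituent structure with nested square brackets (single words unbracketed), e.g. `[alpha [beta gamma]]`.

At the top level: head "hunter" (specifically "canyon boar hunter"); modifier "lagoon clay kiln".
"lagoon clay kiln" → head "kiln" (specifically "clay kiln"), modifier "lagoon".
"clay kiln" → head "kiln", modifier "clay".
"canyon boar hunter" → head "hunter", modifier "canyon boar".
"canyon boar" → head "boar", modifier "canyon".
So the structure is [[lagoon [clay kiln]] [[canyon boar] hunter]].

[[lagoon [clay kiln]] [[canyon boar] hunter]]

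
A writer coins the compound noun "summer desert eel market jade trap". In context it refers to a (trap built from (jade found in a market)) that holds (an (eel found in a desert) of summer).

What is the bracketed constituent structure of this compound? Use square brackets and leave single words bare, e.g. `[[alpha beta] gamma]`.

[[summer [desert eel]] [[market jade] trap]]

Overall it is a kind of trap (specifically "market jade trap"); the modifier is "summer desert eel".
"summer desert eel" → head "eel" (specifically "desert eel"), modifier "summer".
"desert eel" → head "eel", modifier "desert".
"market jade trap" → head "trap", modifier "market jade".
"market jade" → head "jade", modifier "market".
Assembled: [[summer [desert eel]] [[market jade] trap]].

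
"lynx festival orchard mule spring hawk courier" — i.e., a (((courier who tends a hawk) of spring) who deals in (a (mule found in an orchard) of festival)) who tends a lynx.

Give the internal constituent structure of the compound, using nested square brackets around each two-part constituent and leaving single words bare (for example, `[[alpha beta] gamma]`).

[lynx [[festival [orchard mule]] [spring [hawk courier]]]]

At the top level: head "courier" (specifically "festival orchard mule spring hawk courier"); modifier "lynx".
Inside "festival orchard mule spring hawk courier": head "courier" (specifically "spring hawk courier"), modifier "festival orchard mule".
Inside "festival orchard mule": head "mule" (specifically "orchard mule"), modifier "festival".
Inside "orchard mule": head "mule", modifier "orchard".
Inside "spring hawk courier": head "courier" (specifically "hawk courier"), modifier "spring".
Inside "hawk courier": head "courier", modifier "hawk".
Putting it together: [lynx [[festival [orchard mule]] [spring [hawk courier]]]].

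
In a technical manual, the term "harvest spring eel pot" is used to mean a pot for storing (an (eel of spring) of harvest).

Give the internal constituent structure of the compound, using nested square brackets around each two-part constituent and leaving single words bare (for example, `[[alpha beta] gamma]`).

[[harvest [spring eel]] pot]

At the top level: head "pot"; modifier "harvest spring eel".
Inside "harvest spring eel": head "eel" (specifically "spring eel"), modifier "harvest".
Inside "spring eel": head "eel", modifier "spring".
Assembled: [[harvest [spring eel]] pot].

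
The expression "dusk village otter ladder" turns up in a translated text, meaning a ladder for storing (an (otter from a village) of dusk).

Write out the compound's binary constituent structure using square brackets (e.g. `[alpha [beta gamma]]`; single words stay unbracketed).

[[dusk [village otter]] ladder]

The outermost head in the paraphrase is "ladder", modified by "dusk village otter".
Inside "dusk village otter": head "otter" (specifically "village otter"), modifier "dusk".
Inside "village otter": head "otter", modifier "village".
Putting it together: [[dusk [village otter]] ladder].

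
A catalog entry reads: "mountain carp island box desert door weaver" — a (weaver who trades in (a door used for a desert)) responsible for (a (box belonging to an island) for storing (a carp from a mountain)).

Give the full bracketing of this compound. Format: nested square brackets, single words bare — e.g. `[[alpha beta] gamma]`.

Whole compound: head "weaver" (specifically "desert door weaver"), modifier "mountain carp island box".
"mountain carp island box" → head "box" (specifically "island box"), modifier "mountain carp".
"mountain carp" → head "carp", modifier "mountain".
"island box" → head "box", modifier "island".
"desert door weaver" → head "weaver", modifier "desert door".
"desert door" → head "door", modifier "desert".
Putting it together: [[[mountain carp] [island box]] [[desert door] weaver]].

[[[mountain carp] [island box]] [[desert door] weaver]]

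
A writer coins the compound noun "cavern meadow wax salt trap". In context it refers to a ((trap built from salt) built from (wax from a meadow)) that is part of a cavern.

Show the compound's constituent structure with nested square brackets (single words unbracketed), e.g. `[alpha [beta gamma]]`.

[cavern [[meadow wax] [salt trap]]]

Overall it is a kind of trap (specifically "meadow wax salt trap"); the modifier is "cavern".
Within "meadow wax salt trap", the head is "trap" (specifically "salt trap") and the modifier is "meadow wax".
Within "meadow wax", the head is "wax" and the modifier is "meadow".
Within "salt trap", the head is "trap" and the modifier is "salt".
Assembled: [cavern [[meadow wax] [salt trap]]].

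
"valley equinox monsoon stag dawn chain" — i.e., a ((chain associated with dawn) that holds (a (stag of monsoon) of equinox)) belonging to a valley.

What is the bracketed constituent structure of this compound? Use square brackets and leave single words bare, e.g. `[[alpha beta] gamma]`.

Whole compound: head "chain" (specifically "equinox monsoon stag dawn chain"), modifier "valley".
"equinox monsoon stag dawn chain" → head "chain" (specifically "dawn chain"), modifier "equinox monsoon stag".
"equinox monsoon stag" → head "stag" (specifically "monsoon stag"), modifier "equinox".
"monsoon stag" → head "stag", modifier "monsoon".
"dawn chain" → head "chain", modifier "dawn".
Putting it together: [valley [[equinox [monsoon stag]] [dawn chain]]].

[valley [[equinox [monsoon stag]] [dawn chain]]]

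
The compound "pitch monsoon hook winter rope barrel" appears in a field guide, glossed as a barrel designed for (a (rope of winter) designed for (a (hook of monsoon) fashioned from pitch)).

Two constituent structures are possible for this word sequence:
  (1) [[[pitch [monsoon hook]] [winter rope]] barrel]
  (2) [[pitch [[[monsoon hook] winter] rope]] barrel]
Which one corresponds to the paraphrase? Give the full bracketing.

[[[pitch [monsoon hook]] [winter rope]] barrel]

The paraphrase's head is the "barrel" part ("barrel"); its modifier is "pitch monsoon hook winter rope".
That top-level split, carried through the inner groups, gives [[[pitch [monsoon hook]] [winter rope]] barrel].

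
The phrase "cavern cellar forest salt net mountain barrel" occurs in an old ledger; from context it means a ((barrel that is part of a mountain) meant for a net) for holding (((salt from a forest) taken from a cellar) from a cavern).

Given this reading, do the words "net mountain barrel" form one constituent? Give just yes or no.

yes

The paraphrase groups the words so that "net mountain barrel" is one unit: it corresponds to a single parenthesized sub-phrase.
The full structure is [[cavern [cellar [forest salt]]] [net [mountain barrel]]], in which [net mountain barrel] is a constituent.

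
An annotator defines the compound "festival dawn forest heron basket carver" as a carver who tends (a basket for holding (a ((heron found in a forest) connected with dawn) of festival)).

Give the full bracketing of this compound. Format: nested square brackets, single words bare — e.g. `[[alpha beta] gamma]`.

Whole compound: head "carver", modifier "festival dawn forest heron basket".
"festival dawn forest heron basket" → head "basket", modifier "festival dawn forest heron".
"festival dawn forest heron" → head "heron" (specifically "dawn forest heron"), modifier "festival".
"dawn forest heron" → head "heron" (specifically "forest heron"), modifier "dawn".
"forest heron" → head "heron", modifier "forest".
Putting it together: [[[festival [dawn [forest heron]]] basket] carver].

[[[festival [dawn [forest heron]]] basket] carver]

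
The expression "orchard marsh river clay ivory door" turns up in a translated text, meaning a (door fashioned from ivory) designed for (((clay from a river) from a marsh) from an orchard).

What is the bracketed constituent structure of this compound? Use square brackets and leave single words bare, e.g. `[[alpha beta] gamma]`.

At the top level: head "door" (specifically "ivory door"); modifier "orchard marsh river clay".
"orchard marsh river clay" → head "clay" (specifically "marsh river clay"), modifier "orchard".
"marsh river clay" → head "clay" (specifically "river clay"), modifier "marsh".
"river clay" → head "clay", modifier "river".
"ivory door" → head "door", modifier "ivory".
So the structure is [[orchard [marsh [river clay]]] [ivory door]].

[[orchard [marsh [river clay]]] [ivory door]]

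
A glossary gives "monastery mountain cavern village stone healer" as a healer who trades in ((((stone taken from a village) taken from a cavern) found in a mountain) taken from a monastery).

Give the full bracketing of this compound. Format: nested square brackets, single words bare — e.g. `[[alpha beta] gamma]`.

[[monastery [mountain [cavern [village stone]]]] healer]

At the top level: head "healer"; modifier "monastery mountain cavern village stone".
Inside "monastery mountain cavern village stone": head "stone" (specifically "mountain cavern village stone"), modifier "monastery".
Inside "mountain cavern village stone": head "stone" (specifically "cavern village stone"), modifier "mountain".
Inside "cavern village stone": head "stone" (specifically "village stone"), modifier "cavern".
Inside "village stone": head "stone", modifier "village".
Putting it together: [[monastery [mountain [cavern [village stone]]]] healer].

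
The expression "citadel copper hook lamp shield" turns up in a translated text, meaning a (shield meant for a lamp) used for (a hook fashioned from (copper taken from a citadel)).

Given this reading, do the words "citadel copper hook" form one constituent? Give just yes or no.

The paraphrase groups the words so that "citadel copper hook" is one unit: it corresponds to a single parenthesized sub-phrase.
The full structure is [[[citadel copper] hook] [lamp shield]], in which [citadel copper hook] is a constituent.

yes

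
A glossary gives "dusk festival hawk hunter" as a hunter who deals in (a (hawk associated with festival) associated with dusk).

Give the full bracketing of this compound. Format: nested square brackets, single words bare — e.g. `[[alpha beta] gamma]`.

The outermost head in the paraphrase is "hunter", modified by "dusk festival hawk".
Within "dusk festival hawk", the head is "hawk" (specifically "festival hawk") and the modifier is "dusk".
Within "festival hawk", the head is "hawk" and the modifier is "festival".
So the structure is [[dusk [festival hawk]] hunter].

[[dusk [festival hawk]] hunter]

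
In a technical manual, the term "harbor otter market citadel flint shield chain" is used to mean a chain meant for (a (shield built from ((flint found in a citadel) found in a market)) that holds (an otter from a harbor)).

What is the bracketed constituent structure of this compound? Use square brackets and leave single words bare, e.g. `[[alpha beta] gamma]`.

[[[harbor otter] [[market [citadel flint]] shield]] chain]

At the top level: head "chain"; modifier "harbor otter market citadel flint shield".
"harbor otter market citadel flint shield" → head "shield" (specifically "market citadel flint shield"), modifier "harbor otter".
"harbor otter" → head "otter", modifier "harbor".
"market citadel flint shield" → head "shield", modifier "market citadel flint".
"market citadel flint" → head "flint" (specifically "citadel flint"), modifier "market".
"citadel flint" → head "flint", modifier "citadel".
Assembled: [[[harbor otter] [[market [citadel flint]] shield]] chain].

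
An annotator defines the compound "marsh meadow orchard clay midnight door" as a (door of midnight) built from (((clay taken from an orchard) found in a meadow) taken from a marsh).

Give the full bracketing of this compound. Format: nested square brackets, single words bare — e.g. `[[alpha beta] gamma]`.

At the top level: head "door" (specifically "midnight door"); modifier "marsh meadow orchard clay".
"marsh meadow orchard clay" → head "clay" (specifically "meadow orchard clay"), modifier "marsh".
"meadow orchard clay" → head "clay" (specifically "orchard clay"), modifier "meadow".
"orchard clay" → head "clay", modifier "orchard".
"midnight door" → head "door", modifier "midnight".
Putting it together: [[marsh [meadow [orchard clay]]] [midnight door]].

[[marsh [meadow [orchard clay]]] [midnight door]]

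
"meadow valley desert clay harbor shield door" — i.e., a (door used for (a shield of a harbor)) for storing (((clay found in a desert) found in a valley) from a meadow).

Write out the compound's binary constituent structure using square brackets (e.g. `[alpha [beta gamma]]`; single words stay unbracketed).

Overall it is a kind of door (specifically "harbor shield door"); the modifier is "meadow valley desert clay".
"meadow valley desert clay" → head "clay" (specifically "valley desert clay"), modifier "meadow".
"valley desert clay" → head "clay" (specifically "desert clay"), modifier "valley".
"desert clay" → head "clay", modifier "desert".
"harbor shield door" → head "door", modifier "harbor shield".
"harbor shield" → head "shield", modifier "harbor".
Putting it together: [[meadow [valley [desert clay]]] [[harbor shield] door]].

[[meadow [valley [desert clay]]] [[harbor shield] door]]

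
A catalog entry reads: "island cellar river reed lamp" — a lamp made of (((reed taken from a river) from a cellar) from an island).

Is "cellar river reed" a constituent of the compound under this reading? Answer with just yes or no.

yes

The paraphrase groups the words so that "cellar river reed" is one unit: it corresponds to a single parenthesized sub-phrase.
The full structure is [[island [cellar [river reed]]] lamp], in which [cellar river reed] is a constituent.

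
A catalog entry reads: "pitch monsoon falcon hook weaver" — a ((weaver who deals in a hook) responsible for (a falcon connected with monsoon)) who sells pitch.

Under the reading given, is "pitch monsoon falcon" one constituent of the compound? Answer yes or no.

The top-level split is [pitch] [monsoon falcon hook weaver]; the full structure is [pitch [[monsoon falcon] [hook weaver]]].
"pitch monsoon falcon" straddles a constituent boundary, so it is not a single unit.

no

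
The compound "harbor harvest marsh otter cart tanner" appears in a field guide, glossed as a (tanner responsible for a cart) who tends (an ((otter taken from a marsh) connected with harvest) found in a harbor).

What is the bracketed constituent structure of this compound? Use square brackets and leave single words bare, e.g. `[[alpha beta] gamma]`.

At the top level: head "tanner" (specifically "cart tanner"); modifier "harbor harvest marsh otter".
"harbor harvest marsh otter" → head "otter" (specifically "harvest marsh otter"), modifier "harbor".
"harvest marsh otter" → head "otter" (specifically "marsh otter"), modifier "harvest".
"marsh otter" → head "otter", modifier "marsh".
"cart tanner" → head "tanner", modifier "cart".
So the structure is [[harbor [harvest [marsh otter]]] [cart tanner]].

[[harbor [harvest [marsh otter]]] [cart tanner]]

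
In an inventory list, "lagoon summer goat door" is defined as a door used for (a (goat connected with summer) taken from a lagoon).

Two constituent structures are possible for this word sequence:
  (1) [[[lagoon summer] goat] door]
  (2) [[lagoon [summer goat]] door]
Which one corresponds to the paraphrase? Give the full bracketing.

[[lagoon [summer goat]] door]

The paraphrase's head is the "door" part ("door"); its modifier is "lagoon summer goat".
That top-level split, carried through the inner groups, gives [[lagoon [summer goat]] door].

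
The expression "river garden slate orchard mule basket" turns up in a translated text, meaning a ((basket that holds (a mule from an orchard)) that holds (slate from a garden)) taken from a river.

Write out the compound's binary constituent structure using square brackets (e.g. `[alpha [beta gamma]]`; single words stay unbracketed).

At the top level: head "basket" (specifically "garden slate orchard mule basket"); modifier "river".
"garden slate orchard mule basket" → head "basket" (specifically "orchard mule basket"), modifier "garden slate".
"garden slate" → head "slate", modifier "garden".
"orchard mule basket" → head "basket", modifier "orchard mule".
"orchard mule" → head "mule", modifier "orchard".
So the structure is [river [[garden slate] [[orchard mule] basket]]].

[river [[garden slate] [[orchard mule] basket]]]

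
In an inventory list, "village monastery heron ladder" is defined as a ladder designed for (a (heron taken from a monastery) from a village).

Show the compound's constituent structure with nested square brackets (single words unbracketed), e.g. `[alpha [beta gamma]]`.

[[village [monastery heron]] ladder]

At the top level: head "ladder"; modifier "village monastery heron".
Within "village monastery heron", the head is "heron" (specifically "monastery heron") and the modifier is "village".
Within "monastery heron", the head is "heron" and the modifier is "monastery".
Assembled: [[village [monastery heron]] ladder].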